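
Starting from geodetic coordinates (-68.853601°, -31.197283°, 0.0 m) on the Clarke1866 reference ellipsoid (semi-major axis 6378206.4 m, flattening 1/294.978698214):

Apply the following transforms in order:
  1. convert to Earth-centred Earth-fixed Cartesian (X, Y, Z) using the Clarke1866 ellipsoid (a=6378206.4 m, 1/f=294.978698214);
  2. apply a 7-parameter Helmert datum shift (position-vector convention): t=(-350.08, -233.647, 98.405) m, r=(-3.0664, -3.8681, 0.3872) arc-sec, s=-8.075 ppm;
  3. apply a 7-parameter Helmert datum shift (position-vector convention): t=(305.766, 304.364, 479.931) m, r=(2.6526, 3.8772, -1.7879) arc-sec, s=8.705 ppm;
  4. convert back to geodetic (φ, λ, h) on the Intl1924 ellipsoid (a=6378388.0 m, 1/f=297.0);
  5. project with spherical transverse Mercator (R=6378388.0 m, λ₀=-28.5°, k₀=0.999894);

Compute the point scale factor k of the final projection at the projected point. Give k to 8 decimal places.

1.00003812

start: φ=-68.853601°, λ=-31.197283°, h=0.000 m
→ ECEF (a=6378206.400, f=1/294.978698214): X=1974028.5657, Y=-1195386.2545, Z=-5925915.0031
→ Helmert 7p (PV): X=1973775.9177, Y=-1195694.6390, Z=-5925713.9566
→ Helmert 7p (PV): X=1973977.1133, Y=-1195341.5860, Z=-5925338.0877
→ geod (Bowring, a=6378388.000): φ=-68.85141019°, λ=-31.19699605°, h=-871.3044 m
→ into tm (λ₀=-28.5°): φ=-68.85141019°, λ−λ₀=-2.69699605°
scale k = 1.00003812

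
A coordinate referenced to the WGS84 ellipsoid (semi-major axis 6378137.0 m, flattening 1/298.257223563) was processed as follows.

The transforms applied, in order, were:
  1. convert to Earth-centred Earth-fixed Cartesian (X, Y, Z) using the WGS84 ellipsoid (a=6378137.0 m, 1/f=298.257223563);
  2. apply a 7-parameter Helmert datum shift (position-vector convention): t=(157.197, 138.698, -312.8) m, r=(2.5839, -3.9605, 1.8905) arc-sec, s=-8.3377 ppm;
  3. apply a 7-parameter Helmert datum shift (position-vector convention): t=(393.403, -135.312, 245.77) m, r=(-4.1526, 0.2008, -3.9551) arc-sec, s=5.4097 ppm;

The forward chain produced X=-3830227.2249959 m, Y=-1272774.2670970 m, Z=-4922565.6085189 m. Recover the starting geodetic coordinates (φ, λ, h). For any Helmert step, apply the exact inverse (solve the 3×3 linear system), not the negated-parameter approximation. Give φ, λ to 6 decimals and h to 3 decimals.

start: X=-3830227.2250, Y=-1272774.2671, Z=-4922565.6085 m
→ Helmert⁻¹: X=-3830570.7112, Y=-1272606.4133, Z=-4922814.0974
→ Helmert⁻¹: X=-3830866.0297, Y=-1272782.2758, Z=-4922452.8392
→ geod (Bowring, a=6378137.000): φ=-50.83430800°, λ=-161.62124200°, h=682.2720 m

φ=-50.834308°, λ=-161.621242°, h=682.272 m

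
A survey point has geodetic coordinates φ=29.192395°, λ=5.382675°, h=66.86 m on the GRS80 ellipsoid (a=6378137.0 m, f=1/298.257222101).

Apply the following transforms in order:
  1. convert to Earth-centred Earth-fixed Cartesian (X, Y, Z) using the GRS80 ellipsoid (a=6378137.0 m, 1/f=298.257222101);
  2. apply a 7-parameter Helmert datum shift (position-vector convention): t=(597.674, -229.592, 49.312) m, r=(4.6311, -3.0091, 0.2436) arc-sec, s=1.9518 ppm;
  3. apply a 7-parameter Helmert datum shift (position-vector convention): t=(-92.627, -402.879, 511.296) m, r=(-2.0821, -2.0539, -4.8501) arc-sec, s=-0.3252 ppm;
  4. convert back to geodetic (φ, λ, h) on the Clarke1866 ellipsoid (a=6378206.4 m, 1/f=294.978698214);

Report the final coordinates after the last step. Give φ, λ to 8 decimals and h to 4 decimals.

φ=29.19815450°, λ=5.37411647°, h=725.4208 m

start: φ=29.192395°, λ=5.382675°, h=66.860 m
→ ECEF (a=6378137.000, f=1/298.257222101): X=5547954.1742, Y=522743.5529, Z=3092567.2923
→ Helmert 7p (PV): X=5548516.9432, Y=522452.0983, Z=3092715.3138
→ Helmert 7p (PV): X=5548404.0008, Y=521949.8007, Z=3093275.5801
→ geod (Bowring, a=6378206.400): φ=29.19815450°, λ=5.37411647°, h=725.4208 m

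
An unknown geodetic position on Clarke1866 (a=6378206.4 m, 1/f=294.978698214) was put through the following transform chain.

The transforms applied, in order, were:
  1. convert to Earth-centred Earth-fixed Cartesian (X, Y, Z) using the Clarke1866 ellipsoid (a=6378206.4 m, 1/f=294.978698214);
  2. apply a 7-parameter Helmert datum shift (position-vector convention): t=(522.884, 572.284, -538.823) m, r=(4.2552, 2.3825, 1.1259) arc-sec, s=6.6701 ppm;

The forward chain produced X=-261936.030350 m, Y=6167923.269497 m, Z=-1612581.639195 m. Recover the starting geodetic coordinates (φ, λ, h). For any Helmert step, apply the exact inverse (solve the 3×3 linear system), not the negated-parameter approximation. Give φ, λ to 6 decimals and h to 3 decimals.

φ=-14.732340°, λ=92.436347°, h=3090.125 m

start: X=-261936.0304, Y=6167923.2695, Z=-1612581.6392 m
→ Helmert⁻¹: X=-262404.8780, Y=6167278.0227, Z=-1612162.3244
→ geod (Bowring, a=6378206.400): φ=-14.73234000°, λ=92.43634700°, h=3090.1250 m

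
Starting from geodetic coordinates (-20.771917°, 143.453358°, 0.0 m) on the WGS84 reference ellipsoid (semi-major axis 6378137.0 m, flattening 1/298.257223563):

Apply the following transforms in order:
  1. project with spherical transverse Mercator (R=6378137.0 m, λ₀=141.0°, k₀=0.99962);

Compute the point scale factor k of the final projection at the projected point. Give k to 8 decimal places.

1.00042161

start: φ=-20.771917°, λ=143.453358°, h=0.000 m
→ into tm (λ₀=141.0°): φ=-20.77191700°, λ−λ₀=2.45335800°
scale k = 1.00042161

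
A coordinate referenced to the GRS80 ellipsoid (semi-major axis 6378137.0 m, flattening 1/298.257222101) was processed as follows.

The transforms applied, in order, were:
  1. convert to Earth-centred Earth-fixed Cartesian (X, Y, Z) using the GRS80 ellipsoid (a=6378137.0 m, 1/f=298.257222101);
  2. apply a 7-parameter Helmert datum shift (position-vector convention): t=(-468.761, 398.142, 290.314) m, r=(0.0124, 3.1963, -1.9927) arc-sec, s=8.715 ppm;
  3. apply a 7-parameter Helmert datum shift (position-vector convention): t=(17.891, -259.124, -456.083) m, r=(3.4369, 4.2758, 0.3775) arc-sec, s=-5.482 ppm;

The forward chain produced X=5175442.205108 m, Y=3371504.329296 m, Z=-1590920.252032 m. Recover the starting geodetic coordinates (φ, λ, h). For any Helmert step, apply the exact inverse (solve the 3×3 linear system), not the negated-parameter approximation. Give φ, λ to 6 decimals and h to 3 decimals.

start: X=5175442.2051, Y=3371504.3293, Z=-1590920.2520 m
→ Helmert⁻¹: X=5175491.8257, Y=3371745.9649, Z=-1590421.7837
→ Helmert⁻¹: X=5175907.5566, Y=3371368.3500, Z=-1590618.2311
→ geod (Bowring, a=6378137.000): φ=-14.53335700°, λ=33.07852800°, h=1773.3870 m

φ=-14.533357°, λ=33.078528°, h=1773.387 m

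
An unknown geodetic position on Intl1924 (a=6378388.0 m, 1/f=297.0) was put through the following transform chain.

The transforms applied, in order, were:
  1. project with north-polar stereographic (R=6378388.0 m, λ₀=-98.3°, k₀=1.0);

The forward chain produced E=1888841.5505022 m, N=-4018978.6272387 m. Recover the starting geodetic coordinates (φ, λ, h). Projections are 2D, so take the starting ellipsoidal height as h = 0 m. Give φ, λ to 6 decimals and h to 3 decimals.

start: E=1888841.5505, N=-4018978.6272 m
→ stereo⁻¹: φ=51.61336900°, λ=-73.12739100°

φ=51.613369°, λ=-73.127391°, h=0.000 m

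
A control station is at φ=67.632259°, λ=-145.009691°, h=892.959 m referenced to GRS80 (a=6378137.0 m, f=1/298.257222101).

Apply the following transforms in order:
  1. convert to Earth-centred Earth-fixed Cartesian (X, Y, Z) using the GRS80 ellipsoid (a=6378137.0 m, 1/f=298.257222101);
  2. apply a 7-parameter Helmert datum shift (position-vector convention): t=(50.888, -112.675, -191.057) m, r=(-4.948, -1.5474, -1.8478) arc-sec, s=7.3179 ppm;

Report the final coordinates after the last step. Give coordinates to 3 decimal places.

X=-1994495.315 m, Y=-1396007.814 m, Z=5876302.709 m

start: φ=67.632259°, λ=-145.009691°, h=892.959 m
→ ECEF (a=6378137.000, f=1/298.257222101): X=-1994475.0161, Y=-1396043.7582, Z=5876432.2364
→ Helmert 7p (PV): X=-1994495.3152, Y=-1396007.8136, Z=5876302.7093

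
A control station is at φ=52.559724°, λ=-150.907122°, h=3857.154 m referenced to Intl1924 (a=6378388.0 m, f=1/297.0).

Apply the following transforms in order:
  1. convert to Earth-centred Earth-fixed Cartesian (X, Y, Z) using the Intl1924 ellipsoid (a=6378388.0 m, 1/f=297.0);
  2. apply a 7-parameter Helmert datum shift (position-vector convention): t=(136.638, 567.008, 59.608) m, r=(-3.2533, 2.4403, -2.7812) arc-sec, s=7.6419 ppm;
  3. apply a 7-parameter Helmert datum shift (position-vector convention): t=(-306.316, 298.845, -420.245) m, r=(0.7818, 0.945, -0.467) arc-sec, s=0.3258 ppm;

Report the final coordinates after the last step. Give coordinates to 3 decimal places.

X=-3397804.113 m, Y=-1889595.636 m, Z=5043828.071 m

start: φ=52.559724°, λ=-150.907122°, h=3857.154 m
→ ECEF (a=6378388.000, f=1/297.0): X=-3397660.3795, Y=-1890560.3701, Z=5044070.0989
→ Helmert 7p (PV): X=-3397515.5215, Y=-1889882.4385, Z=5044238.2698
→ Helmert 7p (PV): X=-3397804.1131, Y=-1889595.6360, Z=5043828.0708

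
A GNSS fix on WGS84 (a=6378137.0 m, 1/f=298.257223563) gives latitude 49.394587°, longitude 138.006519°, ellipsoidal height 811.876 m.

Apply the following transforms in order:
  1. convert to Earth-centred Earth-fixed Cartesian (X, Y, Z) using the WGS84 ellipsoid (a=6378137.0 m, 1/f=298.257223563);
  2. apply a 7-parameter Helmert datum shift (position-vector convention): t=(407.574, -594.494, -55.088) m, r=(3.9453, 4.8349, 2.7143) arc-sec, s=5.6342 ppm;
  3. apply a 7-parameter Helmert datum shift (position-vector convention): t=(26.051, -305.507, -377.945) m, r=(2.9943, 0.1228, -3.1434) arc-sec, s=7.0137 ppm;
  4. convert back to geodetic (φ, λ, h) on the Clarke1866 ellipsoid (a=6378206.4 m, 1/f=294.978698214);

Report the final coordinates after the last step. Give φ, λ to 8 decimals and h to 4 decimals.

φ=49.40278701°, λ=138.01221126°, h=30.4414 m

start: φ=49.394587°, λ=138.006519°, h=811.876 m
→ ECEF (a=6378137.000, f=1/298.257223563): X=-3091609.8131, Y=2783061.1079, Z=4819850.9765
→ Helmert 7p (PV): X=-3091143.3020, Y=2782349.4190, Z=4819948.7459
→ Helmert 7p (PV): X=-3091093.6595, Y=2782040.5642, Z=4819646.8379
→ geod (Bowring, a=6378206.400): φ=49.40278701°, λ=138.01221126°, h=30.4414 m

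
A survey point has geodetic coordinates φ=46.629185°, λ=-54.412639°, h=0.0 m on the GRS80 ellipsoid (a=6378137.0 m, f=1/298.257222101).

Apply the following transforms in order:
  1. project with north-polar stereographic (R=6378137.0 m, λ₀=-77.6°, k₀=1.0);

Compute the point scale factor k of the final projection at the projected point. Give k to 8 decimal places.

1.15812818

start: φ=46.629185°, λ=-54.412639°, h=0.000 m
→ into stereo (λ₀=-77.6°): φ=46.62918500°, λ−λ₀=23.18736100°
scale k = 1.15812818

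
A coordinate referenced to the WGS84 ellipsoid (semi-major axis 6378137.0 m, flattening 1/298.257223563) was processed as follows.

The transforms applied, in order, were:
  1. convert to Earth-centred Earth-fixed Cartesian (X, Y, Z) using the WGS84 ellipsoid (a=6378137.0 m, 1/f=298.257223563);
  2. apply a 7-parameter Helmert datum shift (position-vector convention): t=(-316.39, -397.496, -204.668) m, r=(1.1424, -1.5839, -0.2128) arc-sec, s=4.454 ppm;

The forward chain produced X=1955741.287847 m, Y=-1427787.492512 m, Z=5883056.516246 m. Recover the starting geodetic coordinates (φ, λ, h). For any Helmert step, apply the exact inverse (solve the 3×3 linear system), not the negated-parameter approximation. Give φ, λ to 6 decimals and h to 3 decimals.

start: X=1955741.2878, Y=-1427787.4925, Z=5883056.5162 m
→ Helmert⁻¹: X=1956095.6153, Y=-1427349.0365, Z=5883227.8649
→ geod (Bowring, a=6378137.000): φ=67.76336900°, λ=-36.11796300°, h=2238.6250 m

φ=67.763369°, λ=-36.117963°, h=2238.625 m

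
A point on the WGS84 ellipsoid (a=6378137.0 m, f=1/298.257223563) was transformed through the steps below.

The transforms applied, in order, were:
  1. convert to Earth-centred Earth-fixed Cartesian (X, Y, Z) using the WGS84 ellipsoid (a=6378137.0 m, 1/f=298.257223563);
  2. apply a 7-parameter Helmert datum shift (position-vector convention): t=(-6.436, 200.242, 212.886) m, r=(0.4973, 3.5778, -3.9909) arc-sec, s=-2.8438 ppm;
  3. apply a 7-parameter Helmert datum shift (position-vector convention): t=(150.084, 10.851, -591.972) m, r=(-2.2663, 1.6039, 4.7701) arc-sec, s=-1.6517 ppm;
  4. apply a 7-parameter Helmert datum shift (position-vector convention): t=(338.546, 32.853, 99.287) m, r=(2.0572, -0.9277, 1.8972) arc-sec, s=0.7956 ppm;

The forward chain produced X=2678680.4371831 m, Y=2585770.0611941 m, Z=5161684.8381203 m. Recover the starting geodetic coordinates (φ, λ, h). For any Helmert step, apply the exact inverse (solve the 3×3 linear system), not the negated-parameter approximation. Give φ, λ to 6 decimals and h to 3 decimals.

start: X=2678680.4372, Y=2585770.0612, Z=5161684.8381 m
→ Helmert⁻¹: X=2678386.7585, Y=2585761.9946, Z=5161543.6089
→ Helmert⁻¹: X=2678260.7530, Y=2585636.7580, Z=5162193.3424
→ Helmert⁻¹: X=2678135.2410, Y=2585508.1318, Z=5162035.3565
→ geod (Bowring, a=6378137.000): φ=54.38561500°, λ=43.99184000°, h=220.7960 m

φ=54.385615°, λ=43.991840°, h=220.796 m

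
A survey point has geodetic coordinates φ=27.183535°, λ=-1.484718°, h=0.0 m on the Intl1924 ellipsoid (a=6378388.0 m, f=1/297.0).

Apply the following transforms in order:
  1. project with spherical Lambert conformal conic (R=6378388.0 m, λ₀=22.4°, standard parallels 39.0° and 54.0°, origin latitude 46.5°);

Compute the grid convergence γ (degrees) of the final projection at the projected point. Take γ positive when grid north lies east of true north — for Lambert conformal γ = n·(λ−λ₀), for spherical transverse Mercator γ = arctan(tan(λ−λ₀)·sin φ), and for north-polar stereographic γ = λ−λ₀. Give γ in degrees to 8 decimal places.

-17.37542509

start: φ=27.183535°, λ=-1.484718°, h=0.000 m
→ into lcc (λ₀=22.4°): φ=27.18353500°, λ−λ₀=-23.88471800°
convergence γ = -17.37542509°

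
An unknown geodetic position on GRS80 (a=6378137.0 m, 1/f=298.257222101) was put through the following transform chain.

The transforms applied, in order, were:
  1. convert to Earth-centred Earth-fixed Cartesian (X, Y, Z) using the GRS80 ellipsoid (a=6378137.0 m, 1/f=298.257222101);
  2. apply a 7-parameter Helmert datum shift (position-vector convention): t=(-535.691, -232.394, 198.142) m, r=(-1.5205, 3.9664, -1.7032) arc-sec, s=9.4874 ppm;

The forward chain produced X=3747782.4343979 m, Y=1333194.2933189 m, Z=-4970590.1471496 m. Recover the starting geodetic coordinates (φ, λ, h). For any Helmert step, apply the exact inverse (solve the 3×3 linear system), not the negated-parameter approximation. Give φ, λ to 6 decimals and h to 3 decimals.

start: X=3747782.4344, Y=1333194.2933, Z=-4970590.1471 m
→ Helmert⁻¹: X=3748367.1370, Y=1333481.6299, Z=-4970659.2201
→ geod (Bowring, a=6378137.000): φ=-51.51392100°, λ=19.58301600°, h=1702.6250 m

φ=-51.513921°, λ=19.583016°, h=1702.625 m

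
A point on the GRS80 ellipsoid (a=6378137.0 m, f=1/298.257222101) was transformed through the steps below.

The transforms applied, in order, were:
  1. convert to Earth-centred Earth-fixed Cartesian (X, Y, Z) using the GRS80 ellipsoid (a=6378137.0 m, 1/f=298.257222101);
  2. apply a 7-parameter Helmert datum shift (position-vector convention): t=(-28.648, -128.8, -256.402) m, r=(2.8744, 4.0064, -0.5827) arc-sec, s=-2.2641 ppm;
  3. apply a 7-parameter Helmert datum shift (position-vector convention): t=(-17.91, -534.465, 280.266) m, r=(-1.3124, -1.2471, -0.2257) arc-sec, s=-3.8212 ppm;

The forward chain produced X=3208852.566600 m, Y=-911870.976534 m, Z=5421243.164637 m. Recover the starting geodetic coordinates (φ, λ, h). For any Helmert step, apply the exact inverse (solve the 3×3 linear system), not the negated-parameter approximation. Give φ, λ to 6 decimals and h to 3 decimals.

start: X=3208852.5666, Y=-911870.9765, Z=5421243.1646 m
→ Helmert⁻¹: X=3208916.5113, Y=-911370.9746, Z=5420958.4131
→ Helmert⁻¹: X=3208849.6977, Y=-911159.6242, Z=5421302.1140
→ geod (Bowring, a=6378137.000): φ=58.56761700°, λ=-15.85200700°, h=2727.9100 m

φ=58.567617°, λ=-15.852007°, h=2727.910 m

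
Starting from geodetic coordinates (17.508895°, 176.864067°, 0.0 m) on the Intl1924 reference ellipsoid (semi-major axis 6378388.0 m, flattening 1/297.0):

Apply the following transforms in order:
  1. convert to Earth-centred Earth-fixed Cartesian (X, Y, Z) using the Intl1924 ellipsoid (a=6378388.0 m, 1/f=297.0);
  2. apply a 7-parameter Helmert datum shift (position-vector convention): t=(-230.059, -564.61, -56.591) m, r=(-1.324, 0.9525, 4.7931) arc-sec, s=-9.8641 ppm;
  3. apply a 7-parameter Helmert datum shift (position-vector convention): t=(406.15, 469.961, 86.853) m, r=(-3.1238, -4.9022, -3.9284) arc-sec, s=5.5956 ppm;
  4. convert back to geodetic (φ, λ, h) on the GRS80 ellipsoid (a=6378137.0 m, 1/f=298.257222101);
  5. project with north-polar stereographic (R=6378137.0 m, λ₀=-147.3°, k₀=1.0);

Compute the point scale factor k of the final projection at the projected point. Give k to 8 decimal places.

1.53746920

start: φ=17.508895°, λ=176.864067°, h=0.000 m
→ ECEF (a=6378388.000, f=1/297.0): X=-6075618.9145, Y=332865.3842, Z=1906642.2566
→ Helmert 7p (PV): X=-6075787.9734, Y=332168.5478, Z=1906592.7776
→ Helmert 7p (PV): X=-6075454.8081, Y=332784.9588, Z=1906540.8673
→ geod (Bowring, a=6378137.000): φ=17.50800631°, λ=176.86473866°, h=51.7881 m
→ into stereo (λ₀=-147.3°): φ=17.50800631°, λ−λ₀=-35.83526134°
scale k = 1.53746920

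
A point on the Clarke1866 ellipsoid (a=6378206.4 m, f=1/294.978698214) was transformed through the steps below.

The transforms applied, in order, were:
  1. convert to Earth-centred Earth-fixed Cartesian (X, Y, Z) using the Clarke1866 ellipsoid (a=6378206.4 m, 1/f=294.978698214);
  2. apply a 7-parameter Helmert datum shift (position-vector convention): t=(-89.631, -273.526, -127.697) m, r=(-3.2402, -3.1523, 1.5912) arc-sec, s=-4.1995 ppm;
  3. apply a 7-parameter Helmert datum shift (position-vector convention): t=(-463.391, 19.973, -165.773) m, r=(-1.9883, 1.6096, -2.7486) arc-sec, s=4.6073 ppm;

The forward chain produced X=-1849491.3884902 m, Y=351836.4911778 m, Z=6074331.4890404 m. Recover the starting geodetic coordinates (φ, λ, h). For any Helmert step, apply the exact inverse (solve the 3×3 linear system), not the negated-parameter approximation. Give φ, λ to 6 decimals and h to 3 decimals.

start: X=-1849491.3885, Y=351836.4912, Z=6074331.4890 m
→ Helmert⁻¹: X=-1849071.5679, Y=351731.7022, Z=6074458.2363
→ Helmert⁻¹: X=-1848894.1494, Y=351925.5433, Z=6074645.2283
→ geod (Bowring, a=6378206.400): φ=72.89528200°, λ=169.22302200°, h=1057.5410 m

φ=72.895282°, λ=169.223022°, h=1057.541 m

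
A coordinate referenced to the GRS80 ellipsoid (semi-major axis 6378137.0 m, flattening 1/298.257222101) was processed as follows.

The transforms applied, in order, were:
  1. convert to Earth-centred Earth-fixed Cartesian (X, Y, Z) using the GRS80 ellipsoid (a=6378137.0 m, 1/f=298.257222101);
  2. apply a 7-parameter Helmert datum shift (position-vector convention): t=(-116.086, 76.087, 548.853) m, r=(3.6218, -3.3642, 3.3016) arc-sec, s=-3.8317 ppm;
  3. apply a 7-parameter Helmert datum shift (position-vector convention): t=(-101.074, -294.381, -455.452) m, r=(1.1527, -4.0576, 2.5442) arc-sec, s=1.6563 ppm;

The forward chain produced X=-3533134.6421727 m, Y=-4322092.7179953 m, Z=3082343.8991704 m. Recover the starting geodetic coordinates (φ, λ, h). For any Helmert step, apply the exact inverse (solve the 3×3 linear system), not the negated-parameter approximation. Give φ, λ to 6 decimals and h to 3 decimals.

start: X=-3533134.6422, Y=-4322092.7180, Z=3082343.8992 m
→ Helmert⁻¹: X=-3533020.3774, Y=-4321730.3718, Z=3082887.8978
→ Helmert⁻¹: X=-3532936.7288, Y=-4321712.3431, Z=3082484.3628
→ geod (Bowring, a=6378137.000): φ=29.07131300°, λ=-129.26549700°, h=3442.0630 m

φ=29.071313°, λ=-129.265497°, h=3442.063 m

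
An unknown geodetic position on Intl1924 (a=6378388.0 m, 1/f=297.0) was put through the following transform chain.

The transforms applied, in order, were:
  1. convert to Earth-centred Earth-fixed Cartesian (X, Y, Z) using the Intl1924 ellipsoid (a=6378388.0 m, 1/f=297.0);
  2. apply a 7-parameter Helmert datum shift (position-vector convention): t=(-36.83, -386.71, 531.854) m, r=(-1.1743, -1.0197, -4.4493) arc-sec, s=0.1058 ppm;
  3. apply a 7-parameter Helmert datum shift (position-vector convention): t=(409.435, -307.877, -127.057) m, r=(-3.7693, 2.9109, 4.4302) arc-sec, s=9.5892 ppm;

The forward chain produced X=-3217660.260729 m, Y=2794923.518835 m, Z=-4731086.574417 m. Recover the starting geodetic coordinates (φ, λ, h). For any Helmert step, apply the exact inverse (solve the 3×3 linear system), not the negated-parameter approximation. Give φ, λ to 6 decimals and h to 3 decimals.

start: X=-3217660.2607, Y=2794923.5188, Z=-4731086.5744 m
→ Helmert⁻¹: X=-3217912.0333, Y=2795360.1601, Z=-4730908.4817
→ Helmert⁻¹: X=-3217958.5589, Y=2795704.0970, Z=-4731408.0102
→ geod (Bowring, a=6378388.000): φ=-48.17473400°, λ=139.01648000°, h=1965.2240 m

φ=-48.174734°, λ=139.016480°, h=1965.224 m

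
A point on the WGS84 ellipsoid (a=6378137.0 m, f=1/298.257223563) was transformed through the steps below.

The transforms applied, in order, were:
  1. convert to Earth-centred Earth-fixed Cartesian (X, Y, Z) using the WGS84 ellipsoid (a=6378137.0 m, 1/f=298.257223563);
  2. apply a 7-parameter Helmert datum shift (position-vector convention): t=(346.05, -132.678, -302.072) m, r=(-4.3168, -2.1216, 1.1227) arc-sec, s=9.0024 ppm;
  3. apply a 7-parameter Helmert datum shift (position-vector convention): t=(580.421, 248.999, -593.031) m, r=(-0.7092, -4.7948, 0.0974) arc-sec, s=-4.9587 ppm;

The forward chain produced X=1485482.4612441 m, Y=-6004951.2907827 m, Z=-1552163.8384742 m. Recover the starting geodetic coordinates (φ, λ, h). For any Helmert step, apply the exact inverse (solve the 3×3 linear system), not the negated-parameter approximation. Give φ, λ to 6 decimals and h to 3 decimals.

φ=-14.171024°, λ=-76.114641°, h=504.713 m

start: X=1485482.4612, Y=-6004951.2908, Z=-1552163.8385 m
→ Helmert⁻¹: X=1484870.4987, Y=-6005225.4341, Z=-1551633.6661
→ Helmert⁻¹: X=1484462.4412, Y=-6005014.3067, Z=-1551458.5730
→ geod (Bowring, a=6378137.000): φ=-14.17102400°, λ=-76.11464100°, h=504.7130 m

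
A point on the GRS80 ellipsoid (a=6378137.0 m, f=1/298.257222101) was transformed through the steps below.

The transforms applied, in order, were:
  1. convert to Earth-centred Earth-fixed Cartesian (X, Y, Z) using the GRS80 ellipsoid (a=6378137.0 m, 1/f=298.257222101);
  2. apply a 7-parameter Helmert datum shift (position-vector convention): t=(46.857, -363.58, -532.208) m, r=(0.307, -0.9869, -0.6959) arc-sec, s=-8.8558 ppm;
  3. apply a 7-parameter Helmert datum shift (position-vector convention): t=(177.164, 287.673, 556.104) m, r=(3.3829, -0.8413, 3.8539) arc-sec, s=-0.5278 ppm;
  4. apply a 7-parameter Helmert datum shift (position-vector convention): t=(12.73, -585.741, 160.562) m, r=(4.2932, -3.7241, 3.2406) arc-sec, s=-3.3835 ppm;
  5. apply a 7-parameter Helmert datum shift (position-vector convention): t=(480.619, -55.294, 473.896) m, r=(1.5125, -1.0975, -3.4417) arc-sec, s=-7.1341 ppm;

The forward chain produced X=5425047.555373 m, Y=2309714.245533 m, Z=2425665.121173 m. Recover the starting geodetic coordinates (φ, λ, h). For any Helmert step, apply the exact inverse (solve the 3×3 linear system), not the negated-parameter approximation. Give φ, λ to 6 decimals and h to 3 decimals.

start: X=5425047.5554, Y=2309714.2455, Z=2425665.1212 m
→ Helmert⁻¹: X=5424579.9974, Y=2309894.3147, Z=2425162.7256
→ Helmert⁻¹: X=5424665.7015, Y=2310453.1181, Z=2424864.3367
→ Helmert⁻¹: X=5424544.4510, Y=2310105.0705, Z=2424249.4995
→ Helmert⁻¹: X=5424549.4391, Y=2310511.0222, Z=2424773.7877
→ geod (Bowring, a=6378137.000): φ=22.49057100°, λ=23.07090200°, h=213.0570 m

φ=22.490571°, λ=23.070902°, h=213.057 m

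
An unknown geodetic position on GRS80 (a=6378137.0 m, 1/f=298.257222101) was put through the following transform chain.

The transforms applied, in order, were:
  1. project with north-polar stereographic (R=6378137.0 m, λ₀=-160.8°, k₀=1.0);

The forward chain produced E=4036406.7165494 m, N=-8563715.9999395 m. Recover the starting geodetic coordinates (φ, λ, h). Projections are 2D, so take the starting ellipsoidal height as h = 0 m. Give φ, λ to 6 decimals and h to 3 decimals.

start: E=4036406.7165, N=-8563715.9999 m
→ stereo⁻¹: φ=16.83673300°, λ=-135.56370600°

φ=16.836733°, λ=-135.563706°, h=0.000 m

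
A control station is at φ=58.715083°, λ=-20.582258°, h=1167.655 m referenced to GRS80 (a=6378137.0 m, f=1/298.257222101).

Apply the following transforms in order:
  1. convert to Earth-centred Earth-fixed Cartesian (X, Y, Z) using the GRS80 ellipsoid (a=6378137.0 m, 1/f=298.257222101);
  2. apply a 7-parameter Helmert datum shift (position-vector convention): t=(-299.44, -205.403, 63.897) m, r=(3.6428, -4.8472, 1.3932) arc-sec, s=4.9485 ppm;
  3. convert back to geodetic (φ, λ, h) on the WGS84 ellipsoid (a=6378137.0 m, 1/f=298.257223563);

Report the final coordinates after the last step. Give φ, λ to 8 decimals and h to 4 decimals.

φ=58.71787818°, λ=-20.58932778°, h=1145.9988 m

start: φ=58.715083°, λ=-20.582258°, h=1167.655 m
→ ECEF (a=6378137.000, f=1/298.257222101): X=3108886.3644, Y=-1167454.9914, Z=5428520.4006
→ Helmert 7p (PV): X=3108482.6240, Y=-1167741.0451, Z=5428663.6012
→ geod (Bowring, a=6378137.000): φ=58.71787818°, λ=-20.58932778°, h=1145.9988 m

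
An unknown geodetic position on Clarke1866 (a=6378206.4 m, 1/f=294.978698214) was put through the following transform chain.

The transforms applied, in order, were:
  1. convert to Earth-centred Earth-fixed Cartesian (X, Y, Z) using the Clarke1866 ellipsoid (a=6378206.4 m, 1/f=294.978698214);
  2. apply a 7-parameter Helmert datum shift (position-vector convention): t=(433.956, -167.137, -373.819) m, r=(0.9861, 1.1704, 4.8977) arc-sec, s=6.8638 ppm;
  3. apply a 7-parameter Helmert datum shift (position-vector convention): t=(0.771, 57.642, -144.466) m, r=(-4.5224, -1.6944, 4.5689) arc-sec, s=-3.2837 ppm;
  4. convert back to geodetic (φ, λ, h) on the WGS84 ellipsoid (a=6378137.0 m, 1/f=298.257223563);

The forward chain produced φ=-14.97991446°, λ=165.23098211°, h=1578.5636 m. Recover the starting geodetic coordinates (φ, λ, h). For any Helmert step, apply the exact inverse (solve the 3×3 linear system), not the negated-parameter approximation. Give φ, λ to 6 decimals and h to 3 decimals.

start: φ=-14.979914°, λ=165.230982°, h=1578.564 m
→ ECEF (a=6378137.000, f=1/298.257223563): X=-5960629.2238, Y=1571418.5146, Z=-1638361.3584
→ Helmert⁻¹: X=-5960628.2141, Y=1571533.9809, Z=-1638138.8509
→ Helmert⁻¹: X=-5960974.6390, Y=1571824.0419, Z=-1637795.1293
→ geod (Bowring, a=6378206.400): φ=-14.97502100°, λ=165.22815600°, h=1801.1980 m

φ=-14.975021°, λ=165.228156°, h=1801.198 m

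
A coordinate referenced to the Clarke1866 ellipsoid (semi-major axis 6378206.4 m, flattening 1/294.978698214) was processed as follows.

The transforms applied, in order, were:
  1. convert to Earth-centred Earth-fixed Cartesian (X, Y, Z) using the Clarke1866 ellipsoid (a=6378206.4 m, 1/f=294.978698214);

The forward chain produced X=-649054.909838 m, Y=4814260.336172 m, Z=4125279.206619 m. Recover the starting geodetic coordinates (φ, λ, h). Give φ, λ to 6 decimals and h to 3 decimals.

φ=40.530047°, λ=97.678276°, h=3972.248 m

start: X=-649054.9098, Y=4814260.3362, Z=4125279.2066 m
→ geod (Bowring, a=6378206.400): φ=40.53004700°, λ=97.67827600°, h=3972.2480 m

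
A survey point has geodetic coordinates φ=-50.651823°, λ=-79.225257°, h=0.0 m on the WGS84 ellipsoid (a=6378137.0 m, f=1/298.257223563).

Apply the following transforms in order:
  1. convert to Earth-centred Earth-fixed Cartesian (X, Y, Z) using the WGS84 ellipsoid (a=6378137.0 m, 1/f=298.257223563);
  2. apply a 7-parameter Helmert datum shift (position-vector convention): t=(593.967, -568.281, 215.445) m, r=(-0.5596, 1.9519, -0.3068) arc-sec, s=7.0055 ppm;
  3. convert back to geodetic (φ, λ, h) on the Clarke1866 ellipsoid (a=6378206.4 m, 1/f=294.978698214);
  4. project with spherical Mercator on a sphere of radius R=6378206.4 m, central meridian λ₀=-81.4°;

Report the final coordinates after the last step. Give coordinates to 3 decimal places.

start: φ=-50.651823°, λ=-79.225257°, h=0.000 m
→ ECEF (a=6378137.000, f=1/298.257223563): X=757525.2174, Y=-3980618.7928, Z=-4909077.8891
→ Helmert 7p (PV): X=758072.1151, Y=-3981229.4053, Z=-4908893.2037
→ geod (Bowring, a=6378206.400): φ=-50.64798842°, λ=-79.21927540°, h=375.0364 m
→ merc (R=6378206.4, λ₀=-81.4°): E=242759.7939, N=-6559332.9510

E=242759.794 m, N=-6559332.951 m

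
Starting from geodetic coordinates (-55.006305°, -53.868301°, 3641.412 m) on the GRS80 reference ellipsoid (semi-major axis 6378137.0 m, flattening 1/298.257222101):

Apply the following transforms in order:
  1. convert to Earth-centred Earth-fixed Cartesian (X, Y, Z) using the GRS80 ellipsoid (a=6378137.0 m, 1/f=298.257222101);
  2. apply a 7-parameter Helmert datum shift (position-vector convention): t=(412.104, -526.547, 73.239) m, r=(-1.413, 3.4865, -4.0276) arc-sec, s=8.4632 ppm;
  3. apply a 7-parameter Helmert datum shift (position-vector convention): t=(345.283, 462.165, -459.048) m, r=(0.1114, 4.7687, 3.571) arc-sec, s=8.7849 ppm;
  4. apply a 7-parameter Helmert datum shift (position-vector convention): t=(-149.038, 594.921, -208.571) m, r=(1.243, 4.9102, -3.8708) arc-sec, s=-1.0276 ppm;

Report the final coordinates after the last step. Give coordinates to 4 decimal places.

X=2163123.6472 m, Y=-2962161.4393 m, Z=-5205585.2169 m

start: φ=-55.006305°, λ=-53.868301°, h=3641.412 m
→ ECEF (a=6378137.000, f=1/298.257222101): X=2162874.5827, Y=-2962597.0597, Z=-5204769.1819
→ Helmert 7p (PV): X=2163159.1652, Y=-2963226.5683, Z=-5204756.2562
→ Helmert 7p (PV): X=2163454.4218, Y=-2962750.1735, Z=-5205312.6390
→ Helmert 7p (PV): X=2163123.6472, Y=-2962161.4393, Z=-5205585.2169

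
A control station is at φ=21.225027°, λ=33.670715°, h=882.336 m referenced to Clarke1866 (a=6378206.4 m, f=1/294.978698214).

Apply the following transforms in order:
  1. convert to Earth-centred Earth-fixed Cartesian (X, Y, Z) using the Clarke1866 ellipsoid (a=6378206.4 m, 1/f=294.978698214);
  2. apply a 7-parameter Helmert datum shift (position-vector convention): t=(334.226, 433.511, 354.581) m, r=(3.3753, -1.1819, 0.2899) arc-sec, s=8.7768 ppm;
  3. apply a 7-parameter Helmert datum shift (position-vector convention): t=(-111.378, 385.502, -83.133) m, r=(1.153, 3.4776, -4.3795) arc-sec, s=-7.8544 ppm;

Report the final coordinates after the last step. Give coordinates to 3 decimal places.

start: φ=21.225027°, λ=33.670715°, h=882.336 m
→ ECEF (a=6378206.400, f=1/294.978698214): X=4950987.4250, Y=3298243.3234, Z=2294821.2446
→ Helmert 7p (PV): X=4951347.3197, Y=3298675.1884, Z=2295278.3089
→ Helmert 7p (PV): X=4951305.7879, Y=3298916.8227, Z=2295112.1085

X=4951305.788 m, Y=3298916.823 m, Z=2295112.109 m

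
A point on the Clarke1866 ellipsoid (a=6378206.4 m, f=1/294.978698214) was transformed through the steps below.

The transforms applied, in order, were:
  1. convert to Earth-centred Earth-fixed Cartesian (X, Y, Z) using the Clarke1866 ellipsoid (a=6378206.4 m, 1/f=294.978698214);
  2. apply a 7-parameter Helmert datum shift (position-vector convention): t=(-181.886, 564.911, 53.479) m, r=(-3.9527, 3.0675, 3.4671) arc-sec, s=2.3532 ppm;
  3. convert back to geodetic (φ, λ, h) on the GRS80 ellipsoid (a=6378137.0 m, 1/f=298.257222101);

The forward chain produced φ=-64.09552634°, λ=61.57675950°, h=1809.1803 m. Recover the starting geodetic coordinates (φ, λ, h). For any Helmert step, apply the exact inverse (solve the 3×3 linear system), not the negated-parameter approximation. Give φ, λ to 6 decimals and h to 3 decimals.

start: φ=-64.095526°, λ=61.576760°, h=1809.180 m
→ ECEF (a=6378137.000, f=1/298.257222101): X=1330270.4138, Y=2457900.1953, Z=-5716002.6099
→ Helmert⁻¹: X=1330575.4817, Y=2457416.6726, Z=-5715975.7580
→ geod (Bowring, a=6378206.400): φ=-64.09936000°, λ=61.56654000°, h=1785.7050 m

φ=-64.099360°, λ=61.566540°, h=1785.705 m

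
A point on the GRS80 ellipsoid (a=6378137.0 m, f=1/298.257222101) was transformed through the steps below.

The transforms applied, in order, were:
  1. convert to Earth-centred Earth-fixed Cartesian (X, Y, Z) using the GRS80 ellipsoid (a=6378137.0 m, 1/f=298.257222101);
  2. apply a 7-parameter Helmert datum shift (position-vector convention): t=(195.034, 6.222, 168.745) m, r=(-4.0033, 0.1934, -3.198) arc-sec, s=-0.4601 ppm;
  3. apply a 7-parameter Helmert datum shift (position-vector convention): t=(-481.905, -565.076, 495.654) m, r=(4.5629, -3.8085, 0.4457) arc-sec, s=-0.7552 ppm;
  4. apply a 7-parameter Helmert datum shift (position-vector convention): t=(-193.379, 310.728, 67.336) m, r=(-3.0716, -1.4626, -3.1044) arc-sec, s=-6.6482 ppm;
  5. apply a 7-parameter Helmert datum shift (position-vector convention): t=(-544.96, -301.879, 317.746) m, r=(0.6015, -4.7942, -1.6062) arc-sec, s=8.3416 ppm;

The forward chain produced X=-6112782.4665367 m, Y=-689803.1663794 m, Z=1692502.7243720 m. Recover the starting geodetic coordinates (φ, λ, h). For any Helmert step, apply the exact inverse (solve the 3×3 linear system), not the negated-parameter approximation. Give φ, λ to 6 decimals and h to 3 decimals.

φ=15.478148°, λ=-173.563354°, h=2215.882 m

start: X=-6112782.4665, Y=-689803.1664, Z=1692502.7244 m
→ Helmert⁻¹: X=-6112141.8173, Y=-689538.1966, Z=1692314.9379
→ Helmert⁻¹: X=-6111966.6877, Y=-689970.7002, Z=1692291.9169
→ Helmert⁻¹: X=-6111459.6477, Y=-689355.5110, Z=1691925.6329
→ Helmert⁻¹: X=-6111648.3898, Y=-689489.6415, Z=1691738.5539
→ geod (Bowring, a=6378137.000): φ=15.47814800°, λ=-173.56335400°, h=2215.8820 m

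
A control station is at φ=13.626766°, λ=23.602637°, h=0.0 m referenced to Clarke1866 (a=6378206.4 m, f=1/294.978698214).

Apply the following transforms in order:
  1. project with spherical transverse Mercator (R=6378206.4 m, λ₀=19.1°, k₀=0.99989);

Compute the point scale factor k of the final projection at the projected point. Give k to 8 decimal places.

1.00281292

start: φ=13.626766°, λ=23.602637°, h=0.000 m
→ into tm (λ₀=19.1°): φ=13.62676600°, λ−λ₀=4.50263700°
scale k = 1.00281292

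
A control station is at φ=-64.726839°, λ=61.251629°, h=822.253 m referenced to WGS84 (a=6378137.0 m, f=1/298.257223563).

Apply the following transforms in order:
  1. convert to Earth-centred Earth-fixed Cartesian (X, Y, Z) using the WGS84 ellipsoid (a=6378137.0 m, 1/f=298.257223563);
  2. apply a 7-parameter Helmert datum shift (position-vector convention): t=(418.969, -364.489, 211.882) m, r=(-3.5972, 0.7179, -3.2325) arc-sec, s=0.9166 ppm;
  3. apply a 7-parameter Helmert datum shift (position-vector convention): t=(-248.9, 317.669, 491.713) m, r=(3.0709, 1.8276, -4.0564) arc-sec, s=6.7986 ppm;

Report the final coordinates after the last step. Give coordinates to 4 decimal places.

start: φ=-64.726839°, λ=61.251629°, h=822.253 m
→ ECEF (a=6378137.000, f=1/298.257223563): X=1313454.8135, Y=2394273.4106, Z=-5745516.8598
→ Helmert 7p (PV): X=1313892.5114, Y=2393790.3320, Z=-5745356.5711
→ Helmert 7p (PV): X=1313648.7138, Y=2394183.9745, Z=-5744879.9209

X=1313648.7138 m, Y=2394183.9745 m, Z=-5744879.9209 m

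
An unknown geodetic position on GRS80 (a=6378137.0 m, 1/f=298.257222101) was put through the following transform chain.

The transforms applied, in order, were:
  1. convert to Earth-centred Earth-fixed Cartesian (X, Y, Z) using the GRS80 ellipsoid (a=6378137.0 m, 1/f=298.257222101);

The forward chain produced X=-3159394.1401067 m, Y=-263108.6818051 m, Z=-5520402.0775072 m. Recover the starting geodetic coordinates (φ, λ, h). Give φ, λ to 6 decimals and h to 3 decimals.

start: X=-3159394.1401, Y=-263108.6818, Z=-5520402.0775 m
→ geod (Bowring, a=6378137.000): φ=-60.29734700°, λ=-175.23949500°, h=3954.6420 m

φ=-60.297347°, λ=-175.239495°, h=3954.642 m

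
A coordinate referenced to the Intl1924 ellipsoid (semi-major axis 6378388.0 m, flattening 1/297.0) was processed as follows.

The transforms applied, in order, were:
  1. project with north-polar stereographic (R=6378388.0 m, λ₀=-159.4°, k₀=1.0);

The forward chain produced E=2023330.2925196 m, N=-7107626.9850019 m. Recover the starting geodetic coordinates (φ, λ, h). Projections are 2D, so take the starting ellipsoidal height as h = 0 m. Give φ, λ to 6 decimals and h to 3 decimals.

φ=29.832519°, λ=-143.509921°, h=0.000 m

start: E=2023330.2925, N=-7107626.9850 m
→ stereo⁻¹: φ=29.83251900°, λ=-143.50992100°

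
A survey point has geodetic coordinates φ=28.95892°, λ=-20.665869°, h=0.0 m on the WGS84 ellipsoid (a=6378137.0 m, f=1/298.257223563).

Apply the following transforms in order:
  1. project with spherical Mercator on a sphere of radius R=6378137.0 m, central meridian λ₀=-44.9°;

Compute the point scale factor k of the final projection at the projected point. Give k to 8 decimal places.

start: φ=28.958920°, λ=-20.665869°, h=0.000 m
→ into merc (λ₀=-44.9°): φ=28.95892000°, λ−λ₀=24.23413100°
scale k = 1.14290014

1.14290014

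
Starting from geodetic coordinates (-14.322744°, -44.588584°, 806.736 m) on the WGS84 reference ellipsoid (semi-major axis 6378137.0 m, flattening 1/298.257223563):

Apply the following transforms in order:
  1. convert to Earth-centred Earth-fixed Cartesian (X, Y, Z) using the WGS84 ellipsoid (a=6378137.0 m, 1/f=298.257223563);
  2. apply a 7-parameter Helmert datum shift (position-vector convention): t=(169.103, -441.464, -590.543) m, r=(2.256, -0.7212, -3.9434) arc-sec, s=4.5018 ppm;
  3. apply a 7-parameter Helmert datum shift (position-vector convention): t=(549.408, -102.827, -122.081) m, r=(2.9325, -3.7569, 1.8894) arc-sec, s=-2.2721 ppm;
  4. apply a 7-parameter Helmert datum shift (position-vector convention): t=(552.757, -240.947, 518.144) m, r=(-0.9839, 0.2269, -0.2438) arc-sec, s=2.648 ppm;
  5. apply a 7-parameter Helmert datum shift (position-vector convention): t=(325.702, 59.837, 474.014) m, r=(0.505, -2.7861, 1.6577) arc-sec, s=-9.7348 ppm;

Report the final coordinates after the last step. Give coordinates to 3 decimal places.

X=4404180.698 m, Y=-4340471.131 m, Z=-1567466.557 m

start: φ=-14.322744°, λ=-44.588584°, h=806.736 m
→ ECEF (a=6378137.000, f=1/298.257223563): X=4402565.0768, Y=-4339788.9669, Z=-1567804.8347
→ Helmert 7p (PV): X=4402676.5120, Y=-4340316.9892, Z=-1568434.5083
→ Helmert 7p (PV): X=4403284.2415, Y=-4340347.3272, Z=-1568534.5425
→ Helmert 7p (PV): X=4403841.8028, Y=-4340612.4541, Z=-1568004.6919
→ Helmert 7p (PV): X=4404180.6978, Y=-4340471.1309, Z=-1567466.5569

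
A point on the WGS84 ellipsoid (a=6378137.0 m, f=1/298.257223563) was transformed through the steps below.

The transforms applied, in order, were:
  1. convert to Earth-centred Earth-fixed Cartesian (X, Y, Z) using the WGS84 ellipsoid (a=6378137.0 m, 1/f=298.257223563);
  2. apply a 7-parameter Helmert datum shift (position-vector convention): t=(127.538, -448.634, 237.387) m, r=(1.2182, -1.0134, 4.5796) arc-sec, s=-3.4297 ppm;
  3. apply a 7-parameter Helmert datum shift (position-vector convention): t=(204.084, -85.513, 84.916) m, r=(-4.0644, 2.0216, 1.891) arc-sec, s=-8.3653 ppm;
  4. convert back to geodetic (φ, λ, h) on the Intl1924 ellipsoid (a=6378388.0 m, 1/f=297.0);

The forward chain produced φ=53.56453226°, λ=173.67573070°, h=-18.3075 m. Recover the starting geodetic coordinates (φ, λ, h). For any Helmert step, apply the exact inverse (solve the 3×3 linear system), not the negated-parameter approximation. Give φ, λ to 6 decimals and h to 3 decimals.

φ=53.559026°, λ=173.667572°, h=220.069 m

start: φ=53.564532°, λ=173.675731°, h=-18.308 m
→ ECEF (a=6378388.000, f=1/297.0): X=-3773387.2970, Y=418203.7213, Z=5108194.1166
→ Helmert⁻¹: X=-3773669.1790, Y=418226.6754, Z=5108123.1872
→ Helmert⁻¹: X=-3773775.2661, Y=418790.7000, Z=5107919.3863
→ geod (Bowring, a=6378137.000): φ=53.55902600°, λ=173.66757200°, h=220.0690 m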